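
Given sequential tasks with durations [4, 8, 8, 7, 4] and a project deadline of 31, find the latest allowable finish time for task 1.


LF(activity 1) = deadline - sum of successor durations
Successors: activities 2 through 5 with durations [8, 8, 7, 4]
Sum of successor durations = 27
LF = 31 - 27 = 4

4


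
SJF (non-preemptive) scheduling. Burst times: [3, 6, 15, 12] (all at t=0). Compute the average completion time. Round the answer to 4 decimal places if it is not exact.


SJF order (ascending): [3, 6, 12, 15]
Completion times:
  Job 1: burst=3, C=3
  Job 2: burst=6, C=9
  Job 3: burst=12, C=21
  Job 4: burst=15, C=36
Average completion = 69/4 = 17.25

17.25


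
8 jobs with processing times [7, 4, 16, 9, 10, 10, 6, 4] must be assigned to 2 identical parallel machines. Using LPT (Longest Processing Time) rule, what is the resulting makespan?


Sort jobs in decreasing order (LPT): [16, 10, 10, 9, 7, 6, 4, 4]
Assign each job to the least loaded machine:
  Machine 1: jobs [16, 9, 6, 4], load = 35
  Machine 2: jobs [10, 10, 7, 4], load = 31
Makespan = max load = 35

35


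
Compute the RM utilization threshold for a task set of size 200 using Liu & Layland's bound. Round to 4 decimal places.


Compute 2^(1/200) = 1.0034717485
Subtract 1: 1.0034717485 - 1 = 0.0034717485
Multiply by n: 200 * 0.0034717485 = 0.6943497000
Round to 4 dp: 0.6943

0.6943


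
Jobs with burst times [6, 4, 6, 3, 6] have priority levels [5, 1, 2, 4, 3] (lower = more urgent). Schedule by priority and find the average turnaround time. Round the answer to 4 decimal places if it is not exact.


Sort by priority (ascending = highest first):
Order: [(1, 4), (2, 6), (3, 6), (4, 3), (5, 6)]
Completion times:
  Priority 1, burst=4, C=4
  Priority 2, burst=6, C=10
  Priority 3, burst=6, C=16
  Priority 4, burst=3, C=19
  Priority 5, burst=6, C=25
Average turnaround = 74/5 = 14.8

14.8


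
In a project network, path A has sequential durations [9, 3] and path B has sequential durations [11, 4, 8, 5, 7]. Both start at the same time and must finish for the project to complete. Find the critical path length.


Path A total = 9 + 3 = 12
Path B total = 11 + 4 + 8 + 5 + 7 = 35
Critical path = longest path = max(12, 35) = 35

35


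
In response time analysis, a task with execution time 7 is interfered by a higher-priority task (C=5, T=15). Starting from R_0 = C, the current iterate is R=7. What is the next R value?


R_next = C + ceil(R_prev / T_hp) * C_hp
ceil(7 / 15) = ceil(0.4667) = 1
Interference = 1 * 5 = 5
R_next = 7 + 5 = 12

12


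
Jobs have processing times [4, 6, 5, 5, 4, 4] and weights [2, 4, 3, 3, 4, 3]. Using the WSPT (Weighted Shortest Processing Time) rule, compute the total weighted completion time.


Compute p/w ratios and sort ascending (WSPT): [(4, 4), (4, 3), (6, 4), (5, 3), (5, 3), (4, 2)]
Compute weighted completion times:
  Job (p=4,w=4): C=4, w*C=4*4=16
  Job (p=4,w=3): C=8, w*C=3*8=24
  Job (p=6,w=4): C=14, w*C=4*14=56
  Job (p=5,w=3): C=19, w*C=3*19=57
  Job (p=5,w=3): C=24, w*C=3*24=72
  Job (p=4,w=2): C=28, w*C=2*28=56
Total weighted completion time = 281

281


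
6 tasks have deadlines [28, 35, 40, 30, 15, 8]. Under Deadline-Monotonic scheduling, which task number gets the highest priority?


Sort tasks by relative deadline (ascending):
  Task 6: deadline = 8
  Task 5: deadline = 15
  Task 1: deadline = 28
  Task 4: deadline = 30
  Task 2: deadline = 35
  Task 3: deadline = 40
Priority order (highest first): [6, 5, 1, 4, 2, 3]
Highest priority task = 6

6


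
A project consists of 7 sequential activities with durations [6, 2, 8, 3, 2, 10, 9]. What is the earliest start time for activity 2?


Activity 2 starts after activities 1 through 1 complete.
Predecessor durations: [6]
ES = 6 = 6

6


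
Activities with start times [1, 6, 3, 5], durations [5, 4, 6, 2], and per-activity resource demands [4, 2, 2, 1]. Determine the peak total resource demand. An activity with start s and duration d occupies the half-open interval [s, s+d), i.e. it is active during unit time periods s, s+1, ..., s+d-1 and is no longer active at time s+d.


Each activity i is active on [start_i, start_i + duration_i).
Compute total resource usage per time slot:
  t=0: active resources = [], total = 0
  t=1: active resources = [4], total = 4
  t=2: active resources = [4], total = 4
  t=3: active resources = [4, 2], total = 6
  t=4: active resources = [4, 2], total = 6
  t=5: active resources = [4, 2, 1], total = 7
  t=6: active resources = [2, 2, 1], total = 5
  t=7: active resources = [2, 2], total = 4
  t=8: active resources = [2, 2], total = 4
  t=9: active resources = [2], total = 2
Peak resource demand = 7

7


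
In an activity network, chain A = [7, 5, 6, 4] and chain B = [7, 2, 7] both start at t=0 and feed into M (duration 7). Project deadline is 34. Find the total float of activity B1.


Forward pass: ES(B1) = sum of predecessors on chain B = 0
EF = ES + duration = 0 + 7 = 7
Backward pass: LF(M) = deadline = 34; LS(M) = 34 - 7 = 27
LF(B1) = LS(M) - sum(successors on chain B) = 27 - 9 = 18
LS = LF - duration = 18 - 7 = 11
Total float = LS - ES = 11 - 0 = 11

11


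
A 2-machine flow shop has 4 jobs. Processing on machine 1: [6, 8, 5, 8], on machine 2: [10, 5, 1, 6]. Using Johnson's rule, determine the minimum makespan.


Apply Johnson's rule:
  Group 1 (a <= b): [(1, 6, 10)]
  Group 2 (a > b): [(4, 8, 6), (2, 8, 5), (3, 5, 1)]
Optimal job order: [1, 4, 2, 3]
Schedule:
  Job 1: M1 done at 6, M2 done at 16
  Job 4: M1 done at 14, M2 done at 22
  Job 2: M1 done at 22, M2 done at 27
  Job 3: M1 done at 27, M2 done at 28
Makespan = 28

28


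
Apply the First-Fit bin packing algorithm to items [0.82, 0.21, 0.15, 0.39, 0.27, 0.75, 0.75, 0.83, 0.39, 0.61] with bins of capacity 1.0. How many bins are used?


Place items sequentially using First-Fit:
  Item 0.82 -> new Bin 1
  Item 0.21 -> new Bin 2
  Item 0.15 -> Bin 1 (now 0.97)
  Item 0.39 -> Bin 2 (now 0.6)
  Item 0.27 -> Bin 2 (now 0.87)
  Item 0.75 -> new Bin 3
  Item 0.75 -> new Bin 4
  Item 0.83 -> new Bin 5
  Item 0.39 -> new Bin 6
  Item 0.61 -> Bin 6 (now 1.0)
Total bins used = 6

6


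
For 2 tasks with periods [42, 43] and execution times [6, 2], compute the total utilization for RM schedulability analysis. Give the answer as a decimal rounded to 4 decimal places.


Compute individual utilizations (exact fractions):
  Task 1: C/T = 6/42 = 1/7 (approx. 0.1429)
  Task 2: C/T = 2/43 (approx. 0.0465)
Total utilization U = 1/7 + 2/43 = 57/301
Rounded to 4 decimal places: U = 0.1894
RM (Liu & Layland) bound for 2 tasks = 0.828427; compare with U = 57/301 (approx. 0.189369)
U <= bound, so schedulable by RM sufficient condition.

0.1894


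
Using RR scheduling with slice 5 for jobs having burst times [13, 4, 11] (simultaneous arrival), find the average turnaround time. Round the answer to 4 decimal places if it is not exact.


Time quantum = 5
Execution trace:
  J1 runs 5 units, time = 5
  J2 runs 4 units, time = 9
  J3 runs 5 units, time = 14
  J1 runs 5 units, time = 19
  J3 runs 5 units, time = 24
  J1 runs 3 units, time = 27
  J3 runs 1 units, time = 28
Finish times: [27, 9, 28]
Average turnaround = 64/3 = 21.3333

21.3333


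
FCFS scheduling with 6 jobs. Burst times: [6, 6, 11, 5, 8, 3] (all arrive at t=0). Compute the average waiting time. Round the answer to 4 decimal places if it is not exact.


FCFS order (as given): [6, 6, 11, 5, 8, 3]
Waiting times:
  Job 1: wait = 0
  Job 2: wait = 6
  Job 3: wait = 12
  Job 4: wait = 23
  Job 5: wait = 28
  Job 6: wait = 36
Sum of waiting times = 105
Average waiting time = 105/6 = 17.5

17.5


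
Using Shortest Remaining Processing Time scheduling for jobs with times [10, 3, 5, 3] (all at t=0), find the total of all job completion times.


Since all jobs arrive at t=0, SRPT equals SPT ordering.
SPT order: [3, 3, 5, 10]
Completion times:
  Job 1: p=3, C=3
  Job 2: p=3, C=6
  Job 3: p=5, C=11
  Job 4: p=10, C=21
Total completion time = 3 + 6 + 11 + 21 = 41

41


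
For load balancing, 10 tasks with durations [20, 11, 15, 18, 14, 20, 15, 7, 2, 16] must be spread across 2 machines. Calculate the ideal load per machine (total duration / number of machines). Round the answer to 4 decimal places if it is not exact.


Total processing time = 20 + 11 + 15 + 18 + 14 + 20 + 15 + 7 + 2 + 16 = 138
Number of machines = 2
Ideal balanced load = 138 / 2 = 69.0

69.0


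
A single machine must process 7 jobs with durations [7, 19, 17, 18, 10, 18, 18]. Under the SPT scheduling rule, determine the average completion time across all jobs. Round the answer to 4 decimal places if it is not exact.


Sort jobs by processing time (SPT order): [7, 10, 17, 18, 18, 18, 19]
Compute completion times sequentially:
  Job 1: processing = 7, completes at 7
  Job 2: processing = 10, completes at 17
  Job 3: processing = 17, completes at 34
  Job 4: processing = 18, completes at 52
  Job 5: processing = 18, completes at 70
  Job 6: processing = 18, completes at 88
  Job 7: processing = 19, completes at 107
Sum of completion times = 375
Average completion time = 375/7 = 53.5714

53.5714


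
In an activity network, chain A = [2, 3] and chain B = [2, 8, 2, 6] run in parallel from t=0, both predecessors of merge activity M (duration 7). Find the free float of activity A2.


ES(A2) = sum of predecessors on chain A = 2
EF(A2) = ES + duration = 2 + 3 = 5
Successor of A2 is M. ES(M) = max(sum(A), sum(B)) = max(5, 18) = 18
Free float = ES(successor) - EF(current) = 18 - 5 = 13

13


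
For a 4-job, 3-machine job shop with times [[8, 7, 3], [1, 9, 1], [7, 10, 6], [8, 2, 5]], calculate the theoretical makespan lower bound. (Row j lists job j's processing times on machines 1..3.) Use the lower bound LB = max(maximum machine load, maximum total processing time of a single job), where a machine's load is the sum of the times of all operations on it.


Machine loads:
  Machine 1: 8 + 1 + 7 + 8 = 24
  Machine 2: 7 + 9 + 10 + 2 = 28
  Machine 3: 3 + 1 + 6 + 5 = 15
Max machine load = 28
Job totals:
  Job 1: 18
  Job 2: 11
  Job 3: 23
  Job 4: 15
Max job total = 23
Lower bound = max(28, 23) = 28

28


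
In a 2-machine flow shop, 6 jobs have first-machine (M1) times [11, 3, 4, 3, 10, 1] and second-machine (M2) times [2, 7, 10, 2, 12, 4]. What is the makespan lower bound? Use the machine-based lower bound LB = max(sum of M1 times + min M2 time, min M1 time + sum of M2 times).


LB1 = sum(M1 times) + min(M2 times) = 32 + 2 = 34
LB2 = min(M1 times) + sum(M2 times) = 1 + 37 = 38
Lower bound = max(LB1, LB2) = max(34, 38) = 38

38


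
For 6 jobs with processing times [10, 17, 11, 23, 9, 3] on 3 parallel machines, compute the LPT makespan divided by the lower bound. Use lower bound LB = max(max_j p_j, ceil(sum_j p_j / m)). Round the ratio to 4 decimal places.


LPT order: [23, 17, 11, 10, 9, 3]
Machine loads after assignment: [23, 26, 24]
LPT makespan = 26
Lower bound = max(max_job, ceil(total/3)) = max(23, 25) = 25
Ratio = 26 / 25 = 1.04

1.04


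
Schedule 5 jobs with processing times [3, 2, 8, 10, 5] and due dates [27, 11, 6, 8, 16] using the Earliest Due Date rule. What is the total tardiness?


Sort by due date (EDD order): [(8, 6), (10, 8), (2, 11), (5, 16), (3, 27)]
Compute completion times and tardiness:
  Job 1: p=8, d=6, C=8, tardiness=max(0,8-6)=2
  Job 2: p=10, d=8, C=18, tardiness=max(0,18-8)=10
  Job 3: p=2, d=11, C=20, tardiness=max(0,20-11)=9
  Job 4: p=5, d=16, C=25, tardiness=max(0,25-16)=9
  Job 5: p=3, d=27, C=28, tardiness=max(0,28-27)=1
Total tardiness = 31

31


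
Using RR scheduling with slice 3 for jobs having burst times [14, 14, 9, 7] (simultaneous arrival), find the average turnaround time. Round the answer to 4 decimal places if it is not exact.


Time quantum = 3
Execution trace:
  J1 runs 3 units, time = 3
  J2 runs 3 units, time = 6
  J3 runs 3 units, time = 9
  J4 runs 3 units, time = 12
  J1 runs 3 units, time = 15
  J2 runs 3 units, time = 18
  J3 runs 3 units, time = 21
  J4 runs 3 units, time = 24
  J1 runs 3 units, time = 27
  J2 runs 3 units, time = 30
  J3 runs 3 units, time = 33
  J4 runs 1 units, time = 34
  J1 runs 3 units, time = 37
  J2 runs 3 units, time = 40
  J1 runs 2 units, time = 42
  J2 runs 2 units, time = 44
Finish times: [42, 44, 33, 34]
Average turnaround = 153/4 = 38.25

38.25


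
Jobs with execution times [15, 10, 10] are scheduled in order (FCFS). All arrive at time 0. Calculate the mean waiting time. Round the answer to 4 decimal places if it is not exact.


FCFS order (as given): [15, 10, 10]
Waiting times:
  Job 1: wait = 0
  Job 2: wait = 15
  Job 3: wait = 25
Sum of waiting times = 40
Average waiting time = 40/3 = 13.3333

13.3333


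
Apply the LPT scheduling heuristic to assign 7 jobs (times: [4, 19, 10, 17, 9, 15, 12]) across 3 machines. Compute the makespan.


Sort jobs in decreasing order (LPT): [19, 17, 15, 12, 10, 9, 4]
Assign each job to the least loaded machine:
  Machine 1: jobs [19, 9], load = 28
  Machine 2: jobs [17, 10, 4], load = 31
  Machine 3: jobs [15, 12], load = 27
Makespan = max load = 31

31


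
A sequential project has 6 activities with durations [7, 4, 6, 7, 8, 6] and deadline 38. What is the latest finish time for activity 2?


LF(activity 2) = deadline - sum of successor durations
Successors: activities 3 through 6 with durations [6, 7, 8, 6]
Sum of successor durations = 27
LF = 38 - 27 = 11

11


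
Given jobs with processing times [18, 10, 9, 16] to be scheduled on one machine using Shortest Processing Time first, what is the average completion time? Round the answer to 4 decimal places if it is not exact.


Sort jobs by processing time (SPT order): [9, 10, 16, 18]
Compute completion times sequentially:
  Job 1: processing = 9, completes at 9
  Job 2: processing = 10, completes at 19
  Job 3: processing = 16, completes at 35
  Job 4: processing = 18, completes at 53
Sum of completion times = 116
Average completion time = 116/4 = 29.0

29.0


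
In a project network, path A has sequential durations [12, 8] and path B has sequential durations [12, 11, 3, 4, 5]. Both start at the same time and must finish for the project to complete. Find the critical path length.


Path A total = 12 + 8 = 20
Path B total = 12 + 11 + 3 + 4 + 5 = 35
Critical path = longest path = max(20, 35) = 35

35


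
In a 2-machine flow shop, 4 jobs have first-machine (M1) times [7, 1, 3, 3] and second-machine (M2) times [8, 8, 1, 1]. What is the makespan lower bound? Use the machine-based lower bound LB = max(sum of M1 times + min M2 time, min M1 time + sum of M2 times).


LB1 = sum(M1 times) + min(M2 times) = 14 + 1 = 15
LB2 = min(M1 times) + sum(M2 times) = 1 + 18 = 19
Lower bound = max(LB1, LB2) = max(15, 19) = 19

19


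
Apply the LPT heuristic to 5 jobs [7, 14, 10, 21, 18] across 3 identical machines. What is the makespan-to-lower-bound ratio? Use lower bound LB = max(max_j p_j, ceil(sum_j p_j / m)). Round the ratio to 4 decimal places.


LPT order: [21, 18, 14, 10, 7]
Machine loads after assignment: [21, 25, 24]
LPT makespan = 25
Lower bound = max(max_job, ceil(total/3)) = max(21, 24) = 24
Ratio = 25 / 24 = 1.0417

1.0417


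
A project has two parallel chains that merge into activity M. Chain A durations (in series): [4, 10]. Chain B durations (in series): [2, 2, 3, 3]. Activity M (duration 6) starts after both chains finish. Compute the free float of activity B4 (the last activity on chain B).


ES(B4) = sum of predecessors on chain B = 7
EF(B4) = ES + duration = 7 + 3 = 10
Successor of B4 is M. ES(M) = max(sum(A), sum(B)) = max(14, 10) = 14
Free float = ES(successor) - EF(current) = 14 - 10 = 4

4


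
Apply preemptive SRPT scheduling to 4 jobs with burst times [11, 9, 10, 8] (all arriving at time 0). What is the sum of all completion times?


Since all jobs arrive at t=0, SRPT equals SPT ordering.
SPT order: [8, 9, 10, 11]
Completion times:
  Job 1: p=8, C=8
  Job 2: p=9, C=17
  Job 3: p=10, C=27
  Job 4: p=11, C=38
Total completion time = 8 + 17 + 27 + 38 = 90

90


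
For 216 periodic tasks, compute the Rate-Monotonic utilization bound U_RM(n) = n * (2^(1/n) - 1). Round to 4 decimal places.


Compute 2^(1/216) = 1.0032141691
Subtract 1: 1.0032141691 - 1 = 0.0032141691
Multiply by n: 216 * 0.0032141691 = 0.6942605256
Round to 4 dp: 0.6943

0.6943


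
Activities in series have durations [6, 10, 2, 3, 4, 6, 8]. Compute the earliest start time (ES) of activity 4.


Activity 4 starts after activities 1 through 3 complete.
Predecessor durations: [6, 10, 2]
ES = 6 + 10 + 2 = 18

18


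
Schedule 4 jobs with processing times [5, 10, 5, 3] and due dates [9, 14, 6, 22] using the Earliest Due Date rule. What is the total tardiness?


Sort by due date (EDD order): [(5, 6), (5, 9), (10, 14), (3, 22)]
Compute completion times and tardiness:
  Job 1: p=5, d=6, C=5, tardiness=max(0,5-6)=0
  Job 2: p=5, d=9, C=10, tardiness=max(0,10-9)=1
  Job 3: p=10, d=14, C=20, tardiness=max(0,20-14)=6
  Job 4: p=3, d=22, C=23, tardiness=max(0,23-22)=1
Total tardiness = 8

8


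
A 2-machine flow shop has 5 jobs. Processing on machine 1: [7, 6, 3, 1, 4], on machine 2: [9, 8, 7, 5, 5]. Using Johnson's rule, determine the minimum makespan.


Apply Johnson's rule:
  Group 1 (a <= b): [(4, 1, 5), (3, 3, 7), (5, 4, 5), (2, 6, 8), (1, 7, 9)]
  Group 2 (a > b): []
Optimal job order: [4, 3, 5, 2, 1]
Schedule:
  Job 4: M1 done at 1, M2 done at 6
  Job 3: M1 done at 4, M2 done at 13
  Job 5: M1 done at 8, M2 done at 18
  Job 2: M1 done at 14, M2 done at 26
  Job 1: M1 done at 21, M2 done at 35
Makespan = 35

35


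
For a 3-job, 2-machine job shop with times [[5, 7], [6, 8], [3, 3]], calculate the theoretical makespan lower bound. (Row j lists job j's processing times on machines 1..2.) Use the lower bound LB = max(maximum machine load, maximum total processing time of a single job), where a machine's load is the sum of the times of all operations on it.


Machine loads:
  Machine 1: 5 + 6 + 3 = 14
  Machine 2: 7 + 8 + 3 = 18
Max machine load = 18
Job totals:
  Job 1: 12
  Job 2: 14
  Job 3: 6
Max job total = 14
Lower bound = max(18, 14) = 18

18


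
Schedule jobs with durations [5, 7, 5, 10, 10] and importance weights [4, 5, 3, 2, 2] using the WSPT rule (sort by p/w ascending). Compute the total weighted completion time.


Compute p/w ratios and sort ascending (WSPT): [(5, 4), (7, 5), (5, 3), (10, 2), (10, 2)]
Compute weighted completion times:
  Job (p=5,w=4): C=5, w*C=4*5=20
  Job (p=7,w=5): C=12, w*C=5*12=60
  Job (p=5,w=3): C=17, w*C=3*17=51
  Job (p=10,w=2): C=27, w*C=2*27=54
  Job (p=10,w=2): C=37, w*C=2*37=74
Total weighted completion time = 259

259


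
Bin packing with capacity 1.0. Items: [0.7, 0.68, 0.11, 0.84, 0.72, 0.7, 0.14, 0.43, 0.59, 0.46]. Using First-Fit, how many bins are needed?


Place items sequentially using First-Fit:
  Item 0.7 -> new Bin 1
  Item 0.68 -> new Bin 2
  Item 0.11 -> Bin 1 (now 0.81)
  Item 0.84 -> new Bin 3
  Item 0.72 -> new Bin 4
  Item 0.7 -> new Bin 5
  Item 0.14 -> Bin 1 (now 0.95)
  Item 0.43 -> new Bin 6
  Item 0.59 -> new Bin 7
  Item 0.46 -> Bin 6 (now 0.89)
Total bins used = 7

7


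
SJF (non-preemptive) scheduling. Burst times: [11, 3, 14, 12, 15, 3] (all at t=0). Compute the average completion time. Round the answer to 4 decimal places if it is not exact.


SJF order (ascending): [3, 3, 11, 12, 14, 15]
Completion times:
  Job 1: burst=3, C=3
  Job 2: burst=3, C=6
  Job 3: burst=11, C=17
  Job 4: burst=12, C=29
  Job 5: burst=14, C=43
  Job 6: burst=15, C=58
Average completion = 156/6 = 26.0

26.0


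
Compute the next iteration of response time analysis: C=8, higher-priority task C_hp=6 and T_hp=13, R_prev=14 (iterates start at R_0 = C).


R_next = C + ceil(R_prev / T_hp) * C_hp
ceil(14 / 13) = ceil(1.0769) = 2
Interference = 2 * 6 = 12
R_next = 8 + 12 = 20

20


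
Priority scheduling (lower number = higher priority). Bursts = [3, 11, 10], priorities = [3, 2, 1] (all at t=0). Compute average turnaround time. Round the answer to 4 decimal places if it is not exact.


Sort by priority (ascending = highest first):
Order: [(1, 10), (2, 11), (3, 3)]
Completion times:
  Priority 1, burst=10, C=10
  Priority 2, burst=11, C=21
  Priority 3, burst=3, C=24
Average turnaround = 55/3 = 18.3333

18.3333


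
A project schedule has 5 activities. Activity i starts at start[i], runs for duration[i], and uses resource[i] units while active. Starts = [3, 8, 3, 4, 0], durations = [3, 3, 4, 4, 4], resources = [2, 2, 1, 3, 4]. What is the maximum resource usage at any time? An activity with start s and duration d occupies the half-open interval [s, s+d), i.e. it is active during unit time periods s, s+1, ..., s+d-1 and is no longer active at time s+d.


Each activity i is active on [start_i, start_i + duration_i).
Compute total resource usage per time slot:
  t=0: active resources = [4], total = 4
  t=1: active resources = [4], total = 4
  t=2: active resources = [4], total = 4
  t=3: active resources = [2, 1, 4], total = 7
  t=4: active resources = [2, 1, 3], total = 6
  t=5: active resources = [2, 1, 3], total = 6
  t=6: active resources = [1, 3], total = 4
  t=7: active resources = [3], total = 3
  t=8: active resources = [2], total = 2
  t=9: active resources = [2], total = 2
  t=10: active resources = [2], total = 2
Peak resource demand = 7

7


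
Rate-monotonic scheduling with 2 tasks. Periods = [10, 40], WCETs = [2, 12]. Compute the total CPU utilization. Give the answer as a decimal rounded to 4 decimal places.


Compute individual utilizations (exact fractions):
  Task 1: C/T = 2/10 = 1/5 (approx. 0.2)
  Task 2: C/T = 12/40 = 3/10 (approx. 0.3)
Total utilization U = 1/5 + 3/10 = 1/2
Rounded to 4 decimal places: U = 0.5000
RM (Liu & Layland) bound for 2 tasks = 0.828427; compare with U = 1/2 (approx. 0.500000)
U <= bound, so schedulable by RM sufficient condition.

0.5000


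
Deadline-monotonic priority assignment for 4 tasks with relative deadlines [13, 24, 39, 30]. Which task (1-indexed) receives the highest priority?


Sort tasks by relative deadline (ascending):
  Task 1: deadline = 13
  Task 2: deadline = 24
  Task 4: deadline = 30
  Task 3: deadline = 39
Priority order (highest first): [1, 2, 4, 3]
Highest priority task = 1

1


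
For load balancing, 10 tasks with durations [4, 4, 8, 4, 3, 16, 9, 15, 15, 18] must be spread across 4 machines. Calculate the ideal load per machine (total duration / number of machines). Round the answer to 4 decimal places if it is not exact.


Total processing time = 4 + 4 + 8 + 4 + 3 + 16 + 9 + 15 + 15 + 18 = 96
Number of machines = 4
Ideal balanced load = 96 / 4 = 24.0

24.0


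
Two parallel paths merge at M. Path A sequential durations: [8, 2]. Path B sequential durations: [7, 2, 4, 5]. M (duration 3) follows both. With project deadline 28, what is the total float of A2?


Forward pass: ES(A2) = sum of predecessors on chain A = 8
EF = ES + duration = 8 + 2 = 10
Backward pass: LF(M) = deadline = 28; LS(M) = 28 - 3 = 25
LF(A2) = LS(M) - sum(successors on chain A) = 25 - 0 = 25
LS = LF - duration = 25 - 2 = 23
Total float = LS - ES = 23 - 8 = 15

15


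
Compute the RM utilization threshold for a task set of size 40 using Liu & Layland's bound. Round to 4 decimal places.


Compute 2^(1/40) = 1.0174796921
Subtract 1: 1.0174796921 - 1 = 0.0174796921
Multiply by n: 40 * 0.0174796921 = 0.6991876840
Round to 4 dp: 0.6992

0.6992


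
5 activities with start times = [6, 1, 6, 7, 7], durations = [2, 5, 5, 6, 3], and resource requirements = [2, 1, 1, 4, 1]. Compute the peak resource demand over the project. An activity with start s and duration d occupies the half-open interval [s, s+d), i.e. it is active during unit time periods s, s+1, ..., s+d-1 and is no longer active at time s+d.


Each activity i is active on [start_i, start_i + duration_i).
Compute total resource usage per time slot:
  t=0: active resources = [], total = 0
  t=1: active resources = [1], total = 1
  t=2: active resources = [1], total = 1
  t=3: active resources = [1], total = 1
  t=4: active resources = [1], total = 1
  t=5: active resources = [1], total = 1
  t=6: active resources = [2, 1], total = 3
  t=7: active resources = [2, 1, 4, 1], total = 8
  t=8: active resources = [1, 4, 1], total = 6
  t=9: active resources = [1, 4, 1], total = 6
  t=10: active resources = [1, 4], total = 5
  t=11: active resources = [4], total = 4
  t=12: active resources = [4], total = 4
Peak resource demand = 8

8


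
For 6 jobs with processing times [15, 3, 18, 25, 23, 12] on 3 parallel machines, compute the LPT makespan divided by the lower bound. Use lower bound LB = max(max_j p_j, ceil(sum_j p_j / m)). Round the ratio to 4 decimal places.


LPT order: [25, 23, 18, 15, 12, 3]
Machine loads after assignment: [28, 35, 33]
LPT makespan = 35
Lower bound = max(max_job, ceil(total/3)) = max(25, 32) = 32
Ratio = 35 / 32 = 1.0938

1.0938


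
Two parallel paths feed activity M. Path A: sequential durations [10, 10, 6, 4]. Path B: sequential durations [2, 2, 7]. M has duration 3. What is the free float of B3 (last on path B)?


ES(B3) = sum of predecessors on chain B = 4
EF(B3) = ES + duration = 4 + 7 = 11
Successor of B3 is M. ES(M) = max(sum(A), sum(B)) = max(30, 11) = 30
Free float = ES(successor) - EF(current) = 30 - 11 = 19

19


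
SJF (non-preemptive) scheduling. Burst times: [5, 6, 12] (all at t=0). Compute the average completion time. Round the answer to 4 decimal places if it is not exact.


SJF order (ascending): [5, 6, 12]
Completion times:
  Job 1: burst=5, C=5
  Job 2: burst=6, C=11
  Job 3: burst=12, C=23
Average completion = 39/3 = 13.0

13.0


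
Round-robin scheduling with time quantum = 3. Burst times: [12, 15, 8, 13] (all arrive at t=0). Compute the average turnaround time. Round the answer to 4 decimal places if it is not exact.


Time quantum = 3
Execution trace:
  J1 runs 3 units, time = 3
  J2 runs 3 units, time = 6
  J3 runs 3 units, time = 9
  J4 runs 3 units, time = 12
  J1 runs 3 units, time = 15
  J2 runs 3 units, time = 18
  J3 runs 3 units, time = 21
  J4 runs 3 units, time = 24
  J1 runs 3 units, time = 27
  J2 runs 3 units, time = 30
  J3 runs 2 units, time = 32
  J4 runs 3 units, time = 35
  J1 runs 3 units, time = 38
  J2 runs 3 units, time = 41
  J4 runs 3 units, time = 44
  J2 runs 3 units, time = 47
  J4 runs 1 units, time = 48
Finish times: [38, 47, 32, 48]
Average turnaround = 165/4 = 41.25

41.25


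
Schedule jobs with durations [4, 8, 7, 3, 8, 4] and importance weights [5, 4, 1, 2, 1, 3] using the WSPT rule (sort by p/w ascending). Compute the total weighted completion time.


Compute p/w ratios and sort ascending (WSPT): [(4, 5), (4, 3), (3, 2), (8, 4), (7, 1), (8, 1)]
Compute weighted completion times:
  Job (p=4,w=5): C=4, w*C=5*4=20
  Job (p=4,w=3): C=8, w*C=3*8=24
  Job (p=3,w=2): C=11, w*C=2*11=22
  Job (p=8,w=4): C=19, w*C=4*19=76
  Job (p=7,w=1): C=26, w*C=1*26=26
  Job (p=8,w=1): C=34, w*C=1*34=34
Total weighted completion time = 202

202


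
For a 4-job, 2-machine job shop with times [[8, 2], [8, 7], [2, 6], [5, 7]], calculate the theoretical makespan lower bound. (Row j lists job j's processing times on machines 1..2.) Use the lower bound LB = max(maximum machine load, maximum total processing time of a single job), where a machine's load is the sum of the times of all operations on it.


Machine loads:
  Machine 1: 8 + 8 + 2 + 5 = 23
  Machine 2: 2 + 7 + 6 + 7 = 22
Max machine load = 23
Job totals:
  Job 1: 10
  Job 2: 15
  Job 3: 8
  Job 4: 12
Max job total = 15
Lower bound = max(23, 15) = 23

23


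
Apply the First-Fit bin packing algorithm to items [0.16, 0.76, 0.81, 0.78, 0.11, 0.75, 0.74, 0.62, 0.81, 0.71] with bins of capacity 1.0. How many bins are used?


Place items sequentially using First-Fit:
  Item 0.16 -> new Bin 1
  Item 0.76 -> Bin 1 (now 0.92)
  Item 0.81 -> new Bin 2
  Item 0.78 -> new Bin 3
  Item 0.11 -> Bin 2 (now 0.92)
  Item 0.75 -> new Bin 4
  Item 0.74 -> new Bin 5
  Item 0.62 -> new Bin 6
  Item 0.81 -> new Bin 7
  Item 0.71 -> new Bin 8
Total bins used = 8

8


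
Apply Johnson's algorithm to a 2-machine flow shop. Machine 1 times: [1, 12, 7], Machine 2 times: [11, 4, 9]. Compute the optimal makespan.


Apply Johnson's rule:
  Group 1 (a <= b): [(1, 1, 11), (3, 7, 9)]
  Group 2 (a > b): [(2, 12, 4)]
Optimal job order: [1, 3, 2]
Schedule:
  Job 1: M1 done at 1, M2 done at 12
  Job 3: M1 done at 8, M2 done at 21
  Job 2: M1 done at 20, M2 done at 25
Makespan = 25

25


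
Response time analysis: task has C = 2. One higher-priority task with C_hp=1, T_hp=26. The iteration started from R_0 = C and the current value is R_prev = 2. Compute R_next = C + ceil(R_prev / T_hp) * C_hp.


R_next = C + ceil(R_prev / T_hp) * C_hp
ceil(2 / 26) = ceil(0.0769) = 1
Interference = 1 * 1 = 1
R_next = 2 + 1 = 3

3


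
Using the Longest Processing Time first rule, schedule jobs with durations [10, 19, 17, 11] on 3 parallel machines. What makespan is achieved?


Sort jobs in decreasing order (LPT): [19, 17, 11, 10]
Assign each job to the least loaded machine:
  Machine 1: jobs [19], load = 19
  Machine 2: jobs [17], load = 17
  Machine 3: jobs [11, 10], load = 21
Makespan = max load = 21

21


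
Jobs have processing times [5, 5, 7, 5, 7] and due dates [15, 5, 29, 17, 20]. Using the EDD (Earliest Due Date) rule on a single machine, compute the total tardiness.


Sort by due date (EDD order): [(5, 5), (5, 15), (5, 17), (7, 20), (7, 29)]
Compute completion times and tardiness:
  Job 1: p=5, d=5, C=5, tardiness=max(0,5-5)=0
  Job 2: p=5, d=15, C=10, tardiness=max(0,10-15)=0
  Job 3: p=5, d=17, C=15, tardiness=max(0,15-17)=0
  Job 4: p=7, d=20, C=22, tardiness=max(0,22-20)=2
  Job 5: p=7, d=29, C=29, tardiness=max(0,29-29)=0
Total tardiness = 2

2


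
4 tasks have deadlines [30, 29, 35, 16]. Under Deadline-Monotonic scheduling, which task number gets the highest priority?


Sort tasks by relative deadline (ascending):
  Task 4: deadline = 16
  Task 2: deadline = 29
  Task 1: deadline = 30
  Task 3: deadline = 35
Priority order (highest first): [4, 2, 1, 3]
Highest priority task = 4

4


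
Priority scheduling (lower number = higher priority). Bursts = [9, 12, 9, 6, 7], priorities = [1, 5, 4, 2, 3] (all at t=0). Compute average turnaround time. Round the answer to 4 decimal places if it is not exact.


Sort by priority (ascending = highest first):
Order: [(1, 9), (2, 6), (3, 7), (4, 9), (5, 12)]
Completion times:
  Priority 1, burst=9, C=9
  Priority 2, burst=6, C=15
  Priority 3, burst=7, C=22
  Priority 4, burst=9, C=31
  Priority 5, burst=12, C=43
Average turnaround = 120/5 = 24.0

24.0


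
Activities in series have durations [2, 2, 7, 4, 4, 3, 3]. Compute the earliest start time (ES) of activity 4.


Activity 4 starts after activities 1 through 3 complete.
Predecessor durations: [2, 2, 7]
ES = 2 + 2 + 7 = 11

11


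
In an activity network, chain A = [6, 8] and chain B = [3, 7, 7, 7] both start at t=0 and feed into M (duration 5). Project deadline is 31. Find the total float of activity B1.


Forward pass: ES(B1) = sum of predecessors on chain B = 0
EF = ES + duration = 0 + 3 = 3
Backward pass: LF(M) = deadline = 31; LS(M) = 31 - 5 = 26
LF(B1) = LS(M) - sum(successors on chain B) = 26 - 21 = 5
LS = LF - duration = 5 - 3 = 2
Total float = LS - ES = 2 - 0 = 2

2


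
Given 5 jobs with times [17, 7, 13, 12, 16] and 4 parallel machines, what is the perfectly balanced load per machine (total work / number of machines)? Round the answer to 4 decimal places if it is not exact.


Total processing time = 17 + 7 + 13 + 12 + 16 = 65
Number of machines = 4
Ideal balanced load = 65 / 4 = 16.25

16.25


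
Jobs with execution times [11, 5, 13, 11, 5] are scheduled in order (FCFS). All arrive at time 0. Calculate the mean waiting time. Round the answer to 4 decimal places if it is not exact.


FCFS order (as given): [11, 5, 13, 11, 5]
Waiting times:
  Job 1: wait = 0
  Job 2: wait = 11
  Job 3: wait = 16
  Job 4: wait = 29
  Job 5: wait = 40
Sum of waiting times = 96
Average waiting time = 96/5 = 19.2

19.2


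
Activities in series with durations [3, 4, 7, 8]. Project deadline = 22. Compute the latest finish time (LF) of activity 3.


LF(activity 3) = deadline - sum of successor durations
Successors: activities 4 through 4 with durations [8]
Sum of successor durations = 8
LF = 22 - 8 = 14

14


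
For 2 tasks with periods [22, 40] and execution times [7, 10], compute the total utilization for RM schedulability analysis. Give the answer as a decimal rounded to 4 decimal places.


Compute individual utilizations (exact fractions):
  Task 1: C/T = 7/22 (approx. 0.3182)
  Task 2: C/T = 10/40 = 1/4 (approx. 0.25)
Total utilization U = 7/22 + 1/4 = 25/44
Rounded to 4 decimal places: U = 0.5682
RM (Liu & Layland) bound for 2 tasks = 0.828427; compare with U = 25/44 (approx. 0.568182)
U <= bound, so schedulable by RM sufficient condition.

0.5682


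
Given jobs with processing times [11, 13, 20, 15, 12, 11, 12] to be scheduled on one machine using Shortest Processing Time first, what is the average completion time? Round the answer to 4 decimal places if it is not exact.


Sort jobs by processing time (SPT order): [11, 11, 12, 12, 13, 15, 20]
Compute completion times sequentially:
  Job 1: processing = 11, completes at 11
  Job 2: processing = 11, completes at 22
  Job 3: processing = 12, completes at 34
  Job 4: processing = 12, completes at 46
  Job 5: processing = 13, completes at 59
  Job 6: processing = 15, completes at 74
  Job 7: processing = 20, completes at 94
Sum of completion times = 340
Average completion time = 340/7 = 48.5714

48.5714


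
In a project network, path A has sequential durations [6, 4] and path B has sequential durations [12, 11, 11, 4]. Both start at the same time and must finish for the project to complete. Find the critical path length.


Path A total = 6 + 4 = 10
Path B total = 12 + 11 + 11 + 4 = 38
Critical path = longest path = max(10, 38) = 38

38


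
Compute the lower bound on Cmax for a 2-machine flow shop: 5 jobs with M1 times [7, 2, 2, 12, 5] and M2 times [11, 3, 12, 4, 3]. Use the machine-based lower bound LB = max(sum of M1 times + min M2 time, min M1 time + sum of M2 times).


LB1 = sum(M1 times) + min(M2 times) = 28 + 3 = 31
LB2 = min(M1 times) + sum(M2 times) = 2 + 33 = 35
Lower bound = max(LB1, LB2) = max(31, 35) = 35

35


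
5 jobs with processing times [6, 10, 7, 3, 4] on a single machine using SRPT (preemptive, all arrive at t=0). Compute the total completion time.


Since all jobs arrive at t=0, SRPT equals SPT ordering.
SPT order: [3, 4, 6, 7, 10]
Completion times:
  Job 1: p=3, C=3
  Job 2: p=4, C=7
  Job 3: p=6, C=13
  Job 4: p=7, C=20
  Job 5: p=10, C=30
Total completion time = 3 + 7 + 13 + 20 + 30 = 73

73


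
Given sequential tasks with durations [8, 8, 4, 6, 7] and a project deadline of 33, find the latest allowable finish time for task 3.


LF(activity 3) = deadline - sum of successor durations
Successors: activities 4 through 5 with durations [6, 7]
Sum of successor durations = 13
LF = 33 - 13 = 20

20


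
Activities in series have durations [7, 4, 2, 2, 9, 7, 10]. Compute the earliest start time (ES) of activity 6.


Activity 6 starts after activities 1 through 5 complete.
Predecessor durations: [7, 4, 2, 2, 9]
ES = 7 + 4 + 2 + 2 + 9 = 24

24


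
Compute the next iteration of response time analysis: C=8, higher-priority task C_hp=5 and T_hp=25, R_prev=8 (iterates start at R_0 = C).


R_next = C + ceil(R_prev / T_hp) * C_hp
ceil(8 / 25) = ceil(0.32) = 1
Interference = 1 * 5 = 5
R_next = 8 + 5 = 13

13


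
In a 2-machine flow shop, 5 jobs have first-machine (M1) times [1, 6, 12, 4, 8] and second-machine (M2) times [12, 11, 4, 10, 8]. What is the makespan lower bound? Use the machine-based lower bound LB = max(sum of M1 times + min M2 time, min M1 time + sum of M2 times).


LB1 = sum(M1 times) + min(M2 times) = 31 + 4 = 35
LB2 = min(M1 times) + sum(M2 times) = 1 + 45 = 46
Lower bound = max(LB1, LB2) = max(35, 46) = 46

46


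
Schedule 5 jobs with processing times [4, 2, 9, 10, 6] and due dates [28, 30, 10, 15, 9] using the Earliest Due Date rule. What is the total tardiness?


Sort by due date (EDD order): [(6, 9), (9, 10), (10, 15), (4, 28), (2, 30)]
Compute completion times and tardiness:
  Job 1: p=6, d=9, C=6, tardiness=max(0,6-9)=0
  Job 2: p=9, d=10, C=15, tardiness=max(0,15-10)=5
  Job 3: p=10, d=15, C=25, tardiness=max(0,25-15)=10
  Job 4: p=4, d=28, C=29, tardiness=max(0,29-28)=1
  Job 5: p=2, d=30, C=31, tardiness=max(0,31-30)=1
Total tardiness = 17

17


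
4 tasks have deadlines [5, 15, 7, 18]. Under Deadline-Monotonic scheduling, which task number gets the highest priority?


Sort tasks by relative deadline (ascending):
  Task 1: deadline = 5
  Task 3: deadline = 7
  Task 2: deadline = 15
  Task 4: deadline = 18
Priority order (highest first): [1, 3, 2, 4]
Highest priority task = 1

1


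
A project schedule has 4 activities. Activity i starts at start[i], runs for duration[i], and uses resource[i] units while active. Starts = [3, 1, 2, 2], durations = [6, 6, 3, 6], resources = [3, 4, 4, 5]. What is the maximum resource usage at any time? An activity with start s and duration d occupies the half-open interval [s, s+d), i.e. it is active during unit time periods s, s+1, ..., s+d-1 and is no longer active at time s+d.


Each activity i is active on [start_i, start_i + duration_i).
Compute total resource usage per time slot:
  t=0: active resources = [], total = 0
  t=1: active resources = [4], total = 4
  t=2: active resources = [4, 4, 5], total = 13
  t=3: active resources = [3, 4, 4, 5], total = 16
  t=4: active resources = [3, 4, 4, 5], total = 16
  t=5: active resources = [3, 4, 5], total = 12
  t=6: active resources = [3, 4, 5], total = 12
  t=7: active resources = [3, 5], total = 8
  t=8: active resources = [3], total = 3
Peak resource demand = 16

16


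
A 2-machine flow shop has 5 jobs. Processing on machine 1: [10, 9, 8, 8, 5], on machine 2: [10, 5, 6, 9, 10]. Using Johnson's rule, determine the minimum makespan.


Apply Johnson's rule:
  Group 1 (a <= b): [(5, 5, 10), (4, 8, 9), (1, 10, 10)]
  Group 2 (a > b): [(3, 8, 6), (2, 9, 5)]
Optimal job order: [5, 4, 1, 3, 2]
Schedule:
  Job 5: M1 done at 5, M2 done at 15
  Job 4: M1 done at 13, M2 done at 24
  Job 1: M1 done at 23, M2 done at 34
  Job 3: M1 done at 31, M2 done at 40
  Job 2: M1 done at 40, M2 done at 45
Makespan = 45

45


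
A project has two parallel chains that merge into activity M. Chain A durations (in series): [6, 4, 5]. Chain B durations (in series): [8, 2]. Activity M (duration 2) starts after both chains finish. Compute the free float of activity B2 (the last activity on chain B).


ES(B2) = sum of predecessors on chain B = 8
EF(B2) = ES + duration = 8 + 2 = 10
Successor of B2 is M. ES(M) = max(sum(A), sum(B)) = max(15, 10) = 15
Free float = ES(successor) - EF(current) = 15 - 10 = 5

5


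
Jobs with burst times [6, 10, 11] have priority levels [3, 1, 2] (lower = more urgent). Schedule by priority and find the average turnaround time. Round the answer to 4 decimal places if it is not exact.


Sort by priority (ascending = highest first):
Order: [(1, 10), (2, 11), (3, 6)]
Completion times:
  Priority 1, burst=10, C=10
  Priority 2, burst=11, C=21
  Priority 3, burst=6, C=27
Average turnaround = 58/3 = 19.3333

19.3333


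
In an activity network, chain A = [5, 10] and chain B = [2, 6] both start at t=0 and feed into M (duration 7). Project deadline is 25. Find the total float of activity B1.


Forward pass: ES(B1) = sum of predecessors on chain B = 0
EF = ES + duration = 0 + 2 = 2
Backward pass: LF(M) = deadline = 25; LS(M) = 25 - 7 = 18
LF(B1) = LS(M) - sum(successors on chain B) = 18 - 6 = 12
LS = LF - duration = 12 - 2 = 10
Total float = LS - ES = 10 - 0 = 10

10


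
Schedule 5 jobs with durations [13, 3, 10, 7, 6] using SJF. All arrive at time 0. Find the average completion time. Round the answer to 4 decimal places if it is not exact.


SJF order (ascending): [3, 6, 7, 10, 13]
Completion times:
  Job 1: burst=3, C=3
  Job 2: burst=6, C=9
  Job 3: burst=7, C=16
  Job 4: burst=10, C=26
  Job 5: burst=13, C=39
Average completion = 93/5 = 18.6

18.6
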